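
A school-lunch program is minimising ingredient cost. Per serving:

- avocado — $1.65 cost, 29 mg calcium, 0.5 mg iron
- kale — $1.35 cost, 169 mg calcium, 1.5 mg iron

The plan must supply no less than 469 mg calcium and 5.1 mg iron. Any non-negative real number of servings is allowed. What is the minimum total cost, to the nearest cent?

$4.59

Check every corner: each single food scaled to meet both minima, and each pair solved so both constraints bind.
avocado only: max(469/29, 5.1/0.5) = 16.17 servings → $26.68.
kale only: max(469/169, 5.1/1.5) = 3.4 servings → $4.59.
avocado + kale with both tight: 3.863 servings and 2.112 servings → $9.23.
Cheapest feasible corner: $4.59.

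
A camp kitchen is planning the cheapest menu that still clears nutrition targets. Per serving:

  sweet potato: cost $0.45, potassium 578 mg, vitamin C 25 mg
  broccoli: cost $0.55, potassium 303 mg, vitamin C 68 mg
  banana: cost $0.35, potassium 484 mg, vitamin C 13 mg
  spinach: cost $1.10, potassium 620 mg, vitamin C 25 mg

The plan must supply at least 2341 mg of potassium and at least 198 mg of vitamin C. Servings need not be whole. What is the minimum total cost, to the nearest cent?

sweet potato only: max(2341/578, 198/25) = 7.92 servings → $3.56.
broccoli only: max(2341/303, 198/68) = 7.726 servings → $4.25.
banana only: max(2341/484, 198/13) = 15.23 servings → $5.33.
spinach only: max(2341/620, 198/25) = 7.92 servings → $8.71.
sweet potato + broccoli with both tight: 3.126 servings and 1.762 servings → $2.38.
sweet potato + banana: intersection lies outside the first quadrant.
sweet potato + spinach: the both-tight solution has a negative serving — not a feasible corner.
broccoli + banana with both tight: 2.257 servings and 3.424 servings → $2.44.
broccoli + spinach with both tight: 1.857 servings and 2.868 servings → $4.18.
banana + spinach with both targets exact would need a negative amount; discard.
Cheapest feasible corner: $2.38.

$2.38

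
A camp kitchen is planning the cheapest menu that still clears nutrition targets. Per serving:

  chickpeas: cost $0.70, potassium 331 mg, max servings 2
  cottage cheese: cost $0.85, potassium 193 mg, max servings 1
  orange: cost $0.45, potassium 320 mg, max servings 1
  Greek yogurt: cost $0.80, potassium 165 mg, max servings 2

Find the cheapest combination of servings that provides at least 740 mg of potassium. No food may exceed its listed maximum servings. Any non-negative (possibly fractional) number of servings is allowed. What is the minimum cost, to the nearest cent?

Cost per mg of potassium: orange $0.0014, chickpeas $0.0021, cottage cheese $0.0044, Greek yogurt $0.0048.
Take 1 serving of orange: +320.0 mg potassium for $0.45 (total $0.45, still need 420.0 mg).
Take 1.269 servings of chickpeas: +420.0 mg potassium for $0.89 (total $1.34, still need 0.0 mg).
Greedy by cheapest-per-mg is optimal for a single linear constraint, so the minimum cost is $1.34.

$1.34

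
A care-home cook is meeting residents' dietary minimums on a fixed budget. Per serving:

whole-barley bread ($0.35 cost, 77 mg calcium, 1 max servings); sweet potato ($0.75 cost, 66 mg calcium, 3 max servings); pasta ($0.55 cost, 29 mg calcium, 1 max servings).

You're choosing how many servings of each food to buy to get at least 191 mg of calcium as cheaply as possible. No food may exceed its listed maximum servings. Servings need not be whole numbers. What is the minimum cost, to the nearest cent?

$1.65

Cost per mg of calcium: whole-barley bread $0.0045, sweet potato $0.0114, pasta $0.0190.
Take 1 serving of whole-barley bread: +77.0 mg calcium for $0.35 (total $0.35, still need 114.0 mg).
Take 1.727 servings of sweet potato: +114.0 mg calcium for $1.30 (total $1.65, still need 0.0 mg).
Greedy by cheapest-per-mg is optimal for a single linear constraint, so the minimum cost is $1.65.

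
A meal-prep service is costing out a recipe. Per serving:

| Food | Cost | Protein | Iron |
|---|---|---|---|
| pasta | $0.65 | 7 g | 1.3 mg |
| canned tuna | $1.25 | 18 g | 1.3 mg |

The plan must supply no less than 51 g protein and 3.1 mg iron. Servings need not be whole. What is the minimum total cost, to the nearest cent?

Minimising a linear cost over {protein ≥ 51, iron ≥ 3.1, servings ≥ 0} — the optimum is at a vertex, using one or two foods.
pasta only: max(51/7, 3.1/1.3) = 7.286 servings → $4.74.
canned tuna only: max(51/18, 3.1/1.3) = 2.833 servings → $3.54.
pasta + canned tuna with both targets exact would need a negative amount; discard.
The minimum over all feasible corners is $3.54.

$3.54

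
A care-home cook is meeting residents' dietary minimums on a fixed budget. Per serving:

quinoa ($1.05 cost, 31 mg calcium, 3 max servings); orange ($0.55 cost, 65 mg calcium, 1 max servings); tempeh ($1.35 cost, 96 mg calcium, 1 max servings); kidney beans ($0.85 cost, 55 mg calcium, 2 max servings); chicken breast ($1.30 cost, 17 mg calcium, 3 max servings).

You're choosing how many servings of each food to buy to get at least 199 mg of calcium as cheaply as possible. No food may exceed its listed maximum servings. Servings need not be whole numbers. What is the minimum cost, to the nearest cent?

Cost per mg of calcium: orange $0.0085, tempeh $0.0141, kidney beans $0.0155, quinoa $0.0339, chicken breast $0.0765.
Take 1 serving of orange: +65.0 mg calcium for $0.55 (total $0.55, still need 134.0 mg).
Take 1 serving of tempeh: +96.0 mg calcium for $1.35 (total $1.90, still need 38.0 mg).
Take 0.6909 servings of kidney beans: +38.0 mg calcium for $0.59 (total $2.49, still need 0.0 mg).
Greedy by cheapest-per-mg is optimal for a single linear constraint, so the minimum cost is $2.49.

$2.49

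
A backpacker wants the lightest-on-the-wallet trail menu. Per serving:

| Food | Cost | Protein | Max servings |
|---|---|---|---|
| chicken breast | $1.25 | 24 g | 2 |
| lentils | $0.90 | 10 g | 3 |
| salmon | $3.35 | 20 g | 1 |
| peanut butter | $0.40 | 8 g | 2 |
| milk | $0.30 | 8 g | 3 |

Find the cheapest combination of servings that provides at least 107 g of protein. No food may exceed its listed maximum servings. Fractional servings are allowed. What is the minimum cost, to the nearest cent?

Cost per g of protein: milk $0.0375, peanut butter $0.0500, chicken breast $0.0521, lentils $0.0900, salmon $0.1675.
Take 3 servings of milk: +24.0 g protein for $0.90 (total $0.90, still need 83.0 g).
Take 2 servings of peanut butter: +16.0 g protein for $0.80 (total $1.70, still need 67.0 g).
Take 2 servings of chicken breast: +48.0 g protein for $2.50 (total $4.20, still need 19.0 g).
Take 1.9 servings of lentils: +19.0 g protein for $1.71 (total $5.91, still need 0.0 g).
Filling from the cheapest source first is optimal under one linear minimum: $5.91.

$5.91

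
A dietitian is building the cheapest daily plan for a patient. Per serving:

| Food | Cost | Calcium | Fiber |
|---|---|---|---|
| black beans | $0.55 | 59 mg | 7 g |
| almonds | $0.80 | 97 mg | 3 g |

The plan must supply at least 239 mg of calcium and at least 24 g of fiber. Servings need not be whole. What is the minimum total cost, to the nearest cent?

$2.17

This is a tiny linear program; its minimum lies at a vertex of the feasible set. List the vertices and price them.
black beans only: max(239/59, 24/7) = 4.051 servings → $2.23.
almonds only: max(239/97, 24/3) = 8 servings → $6.40.
black beans + almonds with both tight: 3.209 servings and 0.512 servings → $2.17.
The minimum over all feasible corners is $2.17.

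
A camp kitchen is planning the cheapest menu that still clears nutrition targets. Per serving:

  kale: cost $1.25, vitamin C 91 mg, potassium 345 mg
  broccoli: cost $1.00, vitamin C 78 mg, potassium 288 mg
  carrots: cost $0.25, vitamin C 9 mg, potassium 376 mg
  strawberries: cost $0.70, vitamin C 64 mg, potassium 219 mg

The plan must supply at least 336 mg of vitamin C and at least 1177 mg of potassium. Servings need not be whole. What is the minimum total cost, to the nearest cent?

$3.69

The cheapest plan sits at a corner of the feasible region — with two constraints it uses at most two foods.
kale only: max(336/91, 1177/345) = 3.692 servings → $4.62.
broccoli only: max(336/78, 1177/288) = 4.308 servings → $4.31.
carrots only: max(336/9, 1177/376) = 37.33 servings → $9.33.
strawberries only: max(336/64, 1177/219) = 5.374 servings → $3.76.
kale + broccoli: the both-tight solution has a negative serving — not a feasible corner.
kale + carrots: intersection lies outside the first quadrant.
kale + strawberries with both tight: 0.8108 servings and 4.097 servings → $3.88.
broccoli + carrots with both targets exact would need a negative amount; discard.
broccoli + strawberries with both tight: 1.292 servings and 3.676 servings → $3.86.
carrots + strawberries with both tight: 0.07894 servings and 5.239 servings → $3.69.
Cheapest feasible corner: $3.69.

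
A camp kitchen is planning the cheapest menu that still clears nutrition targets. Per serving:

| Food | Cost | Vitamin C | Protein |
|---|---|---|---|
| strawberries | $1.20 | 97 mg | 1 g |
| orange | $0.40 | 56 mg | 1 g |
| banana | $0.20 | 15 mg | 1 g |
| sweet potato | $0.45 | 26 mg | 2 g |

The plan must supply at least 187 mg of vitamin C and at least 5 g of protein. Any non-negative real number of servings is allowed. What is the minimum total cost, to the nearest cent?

$1.55

This is a tiny linear program; its minimum lies at a vertex of the feasible set. List the vertices and price them.
strawberries only: max(187/97, 5/1) = 5 servings → $6.00.
orange only: max(187/56, 5/1) = 5 servings → $2.00.
banana only: max(187/15, 5/1) = 12.47 servings → $2.49.
sweet potato only: max(187/26, 5/2) = 7.192 servings → $3.24.
strawberries + orange with both targets exact would need a negative amount; discard.
strawberries + banana with both tight: 1.366 servings and 3.634 servings → $2.37.
strawberries + sweet potato with both tight: 1.452 servings and 1.774 servings → $2.54.
orange + banana with both tight: 2.732 servings and 2.268 servings → $1.55.
orange + sweet potato with both tight: 2.837 servings and 1.081 servings → $1.62.
banana + sweet potato with both targets exact would need a negative amount; discard.
So the least-cost plan costs $1.55.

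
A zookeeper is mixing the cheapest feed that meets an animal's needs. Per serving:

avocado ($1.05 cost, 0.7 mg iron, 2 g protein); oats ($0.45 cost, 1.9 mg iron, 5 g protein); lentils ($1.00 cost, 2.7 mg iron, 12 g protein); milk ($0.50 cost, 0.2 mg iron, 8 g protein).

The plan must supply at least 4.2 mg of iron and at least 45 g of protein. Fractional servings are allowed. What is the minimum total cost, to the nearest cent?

The cheapest plan sits at a corner of the feasible region — with two constraints it uses at most two foods.
avocado only: max(4.2/0.7, 45/2) = 22.5 servings → $23.62.
oats only: max(4.2/1.9, 45/5) = 9 servings → $4.05.
lentils only: max(4.2/2.7, 45/12) = 3.75 servings → $3.75.
milk only: max(4.2/0.2, 45/8) = 21 servings → $10.50.
avocado + oats with both targets exact would need a negative amount; discard.
avocado + lentils with both targets exact would need a negative amount; discard.
avocado + milk with both tight: 4.731 servings and 4.442 servings → $7.19.
oats + lentils: intersection lies outside the first quadrant.
oats + milk with both tight: 1.732 servings and 4.542 servings → $3.05.
lentils + milk with both tight: 1.281 servings and 3.703 servings → $3.13.
So the least-cost plan costs $3.05.

$3.05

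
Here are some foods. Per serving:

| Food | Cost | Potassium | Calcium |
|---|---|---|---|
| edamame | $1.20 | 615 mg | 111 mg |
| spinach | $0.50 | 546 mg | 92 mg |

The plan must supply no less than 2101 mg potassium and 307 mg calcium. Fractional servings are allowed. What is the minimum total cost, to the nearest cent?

edamame only: max(2101/615, 307/111) = 3.416 servings → $4.10.
spinach only: max(2101/546, 307/92) = 3.848 servings → $1.92.
edamame + spinach: intersection lies outside the first quadrant.
Cheapest feasible corner: $1.92.

$1.92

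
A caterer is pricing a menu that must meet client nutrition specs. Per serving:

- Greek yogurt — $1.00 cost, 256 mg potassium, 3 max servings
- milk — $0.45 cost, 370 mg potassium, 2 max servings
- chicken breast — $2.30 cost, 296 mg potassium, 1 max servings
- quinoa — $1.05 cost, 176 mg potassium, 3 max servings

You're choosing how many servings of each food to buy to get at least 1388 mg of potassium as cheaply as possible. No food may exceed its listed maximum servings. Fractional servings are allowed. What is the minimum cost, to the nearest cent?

$3.43

Cost per mg of potassium: milk $0.0012, Greek yogurt $0.0039, quinoa $0.0060, chicken breast $0.0078.
Take 2 servings of milk: +740.0 mg potassium for $0.90 (total $0.90, still need 648.0 mg).
Take 2.531 servings of Greek yogurt: +648.0 mg potassium for $2.53 (total $3.43, still need 0.0 mg).
Greedy by cheapest-per-mg is optimal for a single linear constraint, so the minimum cost is $3.43.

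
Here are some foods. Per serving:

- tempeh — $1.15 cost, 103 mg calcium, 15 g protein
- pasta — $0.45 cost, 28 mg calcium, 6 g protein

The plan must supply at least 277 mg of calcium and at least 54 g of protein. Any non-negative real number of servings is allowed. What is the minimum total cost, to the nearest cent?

An LP optimum is at a vertex; with two nutrient constraints at most two foods are used. Check each candidate.
tempeh only: max(277/103, 54/15) = 3.6 servings → $4.14.
pasta only: max(277/28, 54/6) = 9.893 servings → $4.45.
tempeh + pasta with both tight: 0.7576 servings and 7.106 servings → $4.07.
So the least-cost plan costs $4.07.

$4.07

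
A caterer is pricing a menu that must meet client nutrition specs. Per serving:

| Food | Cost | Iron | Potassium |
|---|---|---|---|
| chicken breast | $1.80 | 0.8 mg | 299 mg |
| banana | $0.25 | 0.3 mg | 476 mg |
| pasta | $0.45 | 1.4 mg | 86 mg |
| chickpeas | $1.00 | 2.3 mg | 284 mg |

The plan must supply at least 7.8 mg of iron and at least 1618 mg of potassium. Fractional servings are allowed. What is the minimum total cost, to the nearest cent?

With two linear requirements the optimum uses one or two foods; enumerate the corners.
chicken breast only: max(7.8/0.8, 1618/299) = 9.75 servings → $17.55.
banana only: max(7.8/0.3, 1618/476) = 26 servings → $6.50.
pasta only: max(7.8/1.4, 1618/86) = 18.81 servings → $8.47.
chickpeas only: max(7.8/2.3, 1618/284) = 5.697 servings → $5.70.
chicken breast + banana: intersection lies outside the first quadrant.
chicken breast + pasta with both tight: 4.558 servings and 2.967 servings → $9.54.
chicken breast + chickpeas with both tight: 3.271 servings and 2.254 servings → $8.14.
banana + pasta with both tight: 2.489 servings and 5.038 servings → $2.89.
banana + chickpeas with both tight: 1.492 servings and 3.197 servings → $3.57.
pasta + chickpeas with both targets exact would need a negative amount; discard.
Cheapest feasible corner: $2.89.

$2.89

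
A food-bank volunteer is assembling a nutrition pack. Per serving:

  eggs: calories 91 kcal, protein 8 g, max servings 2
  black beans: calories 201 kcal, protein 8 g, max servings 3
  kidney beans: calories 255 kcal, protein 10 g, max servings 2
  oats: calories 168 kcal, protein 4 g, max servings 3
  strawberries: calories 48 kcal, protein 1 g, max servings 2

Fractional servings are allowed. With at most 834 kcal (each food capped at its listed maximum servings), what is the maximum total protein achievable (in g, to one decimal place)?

Protein per kcal: eggs 0.08791, black beans 0.0398, kidney beans 0.03922, oats 0.02381, strawberries 0.02083.
Take 2 servings of eggs: uses 182 kcal, +16.0 g protein (running total 16.0 g).
Take 3 servings of black beans: uses 603 kcal, +24.0 g protein (running total 40.0 g).
Take 0.1922 servings of kidney beans: uses 49 kcal, +1.9 g protein (running total 41.9 g).
Greedy by best ratio exhausts the calories allowance optimally: 41.9 g.

41.9 g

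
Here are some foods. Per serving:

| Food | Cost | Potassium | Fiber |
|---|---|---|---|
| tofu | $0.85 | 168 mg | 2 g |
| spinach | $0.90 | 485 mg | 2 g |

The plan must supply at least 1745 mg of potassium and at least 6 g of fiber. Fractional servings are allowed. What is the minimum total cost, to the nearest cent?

$3.24

At the optimum either one food covers both requirements or two foods hit both targets exactly; no other combination can be cheaper.
tofu only: max(1745/168, 6/2) = 10.39 servings → $8.83.
spinach only: max(1745/485, 6/2) = 3.598 servings → $3.24.
tofu + spinach: intersection lies outside the first quadrant.
So the least-cost plan costs $3.24.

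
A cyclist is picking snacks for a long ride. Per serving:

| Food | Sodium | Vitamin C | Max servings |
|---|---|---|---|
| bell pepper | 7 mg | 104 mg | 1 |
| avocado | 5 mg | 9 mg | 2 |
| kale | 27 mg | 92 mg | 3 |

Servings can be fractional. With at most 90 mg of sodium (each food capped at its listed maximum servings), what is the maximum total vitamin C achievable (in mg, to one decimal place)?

Vitamin C per mg sodium: bell pepper 14.86, kale 3.407, avocado 1.8.
Take 1 serving of bell pepper: uses 7 mg sodium, +104.0 mg vitamin C (running total 104.0 mg).
Take 3 servings of kale: uses 81 mg sodium, +276.0 mg vitamin C (running total 380.0 mg).
Take 0.4 servings of avocado: uses 2 mg sodium, +3.6 mg vitamin C (running total 383.6 mg).
Greedy by best ratio exhausts the sodium allowance optimally: 383.6 mg.

383.6 mg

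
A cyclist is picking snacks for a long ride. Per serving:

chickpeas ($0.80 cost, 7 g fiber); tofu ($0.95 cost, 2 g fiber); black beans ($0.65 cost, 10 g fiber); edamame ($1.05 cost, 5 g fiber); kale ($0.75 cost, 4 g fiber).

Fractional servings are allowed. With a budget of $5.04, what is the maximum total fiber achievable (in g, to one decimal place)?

Fiber per dollar: black beans 15.38, chickpeas 8.75, kale 5.333, edamame 4.762, tofu 2.105.
With no serving limits, spend the whole cost allowance on black beans: $5.04 / $0.65 × 10 g = 77.5 g.

77.5 g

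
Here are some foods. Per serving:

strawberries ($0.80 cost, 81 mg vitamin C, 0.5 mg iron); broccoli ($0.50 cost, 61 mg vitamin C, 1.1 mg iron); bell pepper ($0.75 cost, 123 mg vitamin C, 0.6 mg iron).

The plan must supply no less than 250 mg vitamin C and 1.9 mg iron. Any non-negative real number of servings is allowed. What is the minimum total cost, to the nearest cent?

$1.63

With two linear requirements the optimum uses one or two foods; enumerate the corners.
strawberries only: max(250/81, 1.9/0.5) = 3.8 servings → $3.04.
broccoli only: max(250/61, 1.9/1.1) = 4.098 servings → $2.05.
bell pepper only: max(250/123, 1.9/0.6) = 3.167 servings → $2.38.
strawberries + broccoli with both tight: 2.715 servings and 0.4932 servings → $2.42.
strawberries + bell pepper: the both-tight solution has a negative serving — not a feasible corner.
broccoli + bell pepper with both tight: 0.848 servings and 1.612 servings → $1.63.
The minimum over all feasible corners is $1.63.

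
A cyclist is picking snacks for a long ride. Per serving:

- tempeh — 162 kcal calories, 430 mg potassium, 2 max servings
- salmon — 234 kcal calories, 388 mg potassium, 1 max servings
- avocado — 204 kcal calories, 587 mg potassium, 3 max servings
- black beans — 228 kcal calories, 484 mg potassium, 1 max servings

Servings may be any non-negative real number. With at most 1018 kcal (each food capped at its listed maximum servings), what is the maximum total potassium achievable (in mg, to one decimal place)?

Potassium per kcal: avocado 2.877, tempeh 2.654, black beans 2.123, salmon 1.658.
Take 3 servings of avocado: uses 612 kcal, +1761.0 mg potassium (running total 1761.0 mg).
Take 2 servings of tempeh: uses 324 kcal, +860.0 mg potassium (running total 2621.0 mg).
Take 0.3596 servings of black beans: uses 82 kcal, +174.1 mg potassium (running total 2795.1 mg).
Filling greedily by potassium-per-kcal is optimal for one linear limit, giving 2795.1 mg.

2795.1 mg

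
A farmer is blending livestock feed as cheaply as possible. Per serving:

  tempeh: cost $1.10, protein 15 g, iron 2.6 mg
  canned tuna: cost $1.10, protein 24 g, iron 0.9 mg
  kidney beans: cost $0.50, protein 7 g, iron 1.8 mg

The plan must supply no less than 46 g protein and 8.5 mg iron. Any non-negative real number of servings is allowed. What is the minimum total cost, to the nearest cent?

A basic optimal solution has at most two foods positive. Try each food alone and each pair with both targets met exactly.
tempeh only: max(46/15, 8.5/2.6) = 3.269 servings → $3.60.
canned tuna only: max(46/24, 8.5/0.9) = 9.444 servings → $10.39.
kidney beans only: max(46/7, 8.5/1.8) = 6.571 servings → $3.29.
tempeh + canned tuna: intersection lies outside the first quadrant.
tempeh + kidney beans with both tight: 2.648 servings and 0.8977 servings → $3.36.
canned tuna + kidney beans with both tight: 0.6314 servings and 4.407 servings → $2.90.
So the least-cost plan costs $2.90.

$2.90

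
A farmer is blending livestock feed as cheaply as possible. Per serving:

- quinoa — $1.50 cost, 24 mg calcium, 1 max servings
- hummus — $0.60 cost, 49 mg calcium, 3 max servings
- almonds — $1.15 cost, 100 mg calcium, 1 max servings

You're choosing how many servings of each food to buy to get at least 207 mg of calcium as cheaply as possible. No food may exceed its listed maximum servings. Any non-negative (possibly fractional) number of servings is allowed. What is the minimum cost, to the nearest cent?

$2.46

Cost per mg of calcium: almonds $0.0115, hummus $0.0122, quinoa $0.0625.
Take 1 serving of almonds: +100.0 mg calcium for $1.15 (total $1.15, still need 107.0 mg).
Take 2.184 servings of hummus: +107.0 mg calcium for $1.31 (total $2.46, still need 0.0 mg).
Filling from the cheapest source first is optimal under one linear minimum: $2.46.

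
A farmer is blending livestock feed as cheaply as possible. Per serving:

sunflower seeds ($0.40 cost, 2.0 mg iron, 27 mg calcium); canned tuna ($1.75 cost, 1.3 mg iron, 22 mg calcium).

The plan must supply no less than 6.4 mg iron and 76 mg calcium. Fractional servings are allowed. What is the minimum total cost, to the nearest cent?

An LP optimum is at a vertex; with two nutrient constraints at most two foods are used. Check each candidate.
sunflower seeds only: max(6.4/2.0, 76/27) = 3.2 servings → $1.28.
canned tuna only: max(6.4/1.3, 76/22) = 4.923 servings → $8.62.
sunflower seeds + canned tuna with both targets exact would need a negative amount; discard.
So the least-cost plan costs $1.28.

$1.28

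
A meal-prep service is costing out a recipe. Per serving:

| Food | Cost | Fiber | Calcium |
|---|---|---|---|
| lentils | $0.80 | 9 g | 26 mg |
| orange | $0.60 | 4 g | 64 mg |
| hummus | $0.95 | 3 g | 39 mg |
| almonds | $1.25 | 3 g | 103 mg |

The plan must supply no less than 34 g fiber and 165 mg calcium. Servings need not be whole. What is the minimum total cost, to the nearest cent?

At the optimum either one food covers both requirements or two foods hit both targets exactly; no other combination can be cheaper.
lentils only: max(34/9, 165/26) = 6.346 servings → $5.08.
orange only: max(34/4, 165/64) = 8.5 servings → $5.10.
hummus only: max(34/3, 165/39) = 11.33 servings → $10.77.
almonds only: max(34/3, 165/103) = 11.33 servings → $14.17.
lentils + orange with both tight: 3.212 servings and 1.273 servings → $3.33.
lentils + hummus with both tight: 3.044 servings and 2.201 servings → $4.53.
lentils + almonds with both tight: 3.542 servings and 0.7079 servings → $3.72.
orange + hummus: the both-tight solution has a negative serving — not a feasible corner.
orange + almonds: intersection lies outside the first quadrant.
hummus + almonds: intersection lies outside the first quadrant.
So the least-cost plan costs $3.33.

$3.33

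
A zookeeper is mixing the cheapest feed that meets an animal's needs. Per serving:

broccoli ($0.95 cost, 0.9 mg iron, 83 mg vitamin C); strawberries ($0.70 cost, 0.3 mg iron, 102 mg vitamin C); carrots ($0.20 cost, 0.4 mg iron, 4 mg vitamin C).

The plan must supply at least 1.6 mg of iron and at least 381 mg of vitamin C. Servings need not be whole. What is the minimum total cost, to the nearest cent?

Check every corner: each single food scaled to meet both minima, and each pair solved so both constraints bind.
broccoli only: max(1.6/0.9, 381/83) = 4.59 servings → $4.36.
strawberries only: max(1.6/0.3, 381/102) = 5.333 servings → $3.73.
carrots only: max(1.6/0.4, 381/4) = 95.25 servings → $19.05.
broccoli + strawberries with both tight: 0.7309 servings and 3.141 servings → $2.89.
broccoli + carrots: intersection lies outside the first quadrant.
strawberries + carrots with both tight: 3.687 servings and 1.235 servings → $2.83.
So the least-cost plan costs $2.83.

$2.83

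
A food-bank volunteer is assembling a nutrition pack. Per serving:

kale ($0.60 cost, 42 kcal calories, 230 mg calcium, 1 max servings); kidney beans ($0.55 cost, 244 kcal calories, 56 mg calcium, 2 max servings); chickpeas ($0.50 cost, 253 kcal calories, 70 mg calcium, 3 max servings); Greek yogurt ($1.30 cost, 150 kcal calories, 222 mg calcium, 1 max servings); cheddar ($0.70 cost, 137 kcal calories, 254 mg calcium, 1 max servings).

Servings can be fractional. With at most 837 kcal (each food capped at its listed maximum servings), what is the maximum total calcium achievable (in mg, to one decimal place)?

Calcium per kcal: kale 5.476, cheddar 1.854, Greek yogurt 1.48, chickpeas 0.2767, kidney beans 0.2295.
Take 1 serving of kale: uses 42 kcal, +230.0 mg calcium (running total 230.0 mg).
Take 1 serving of cheddar: uses 137 kcal, +254.0 mg calcium (running total 484.0 mg).
Take 1 serving of Greek yogurt: uses 150 kcal, +222.0 mg calcium (running total 706.0 mg).
Take 2.008 servings of chickpeas: uses 508 kcal, +140.6 mg calcium (running total 846.6 mg).
Filling greedily by calcium-per-kcal is optimal for one linear limit, giving 846.6 mg.

846.6 mg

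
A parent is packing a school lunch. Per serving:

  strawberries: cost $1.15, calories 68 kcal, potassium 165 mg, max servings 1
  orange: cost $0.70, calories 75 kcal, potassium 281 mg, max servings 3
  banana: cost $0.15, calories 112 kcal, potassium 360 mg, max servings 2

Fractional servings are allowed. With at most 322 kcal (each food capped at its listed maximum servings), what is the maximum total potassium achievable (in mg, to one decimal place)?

1154.8 mg

Potassium per kcal: orange 3.747, banana 3.214, strawberries 2.426.
Take 3 servings of orange: uses 225 kcal, +843.0 mg potassium (running total 843.0 mg).
Take 0.8661 servings of banana: uses 97 kcal, +311.8 mg potassium (running total 1154.8 mg).
Greedy by best ratio exhausts the calories allowance optimally: 1154.8 mg.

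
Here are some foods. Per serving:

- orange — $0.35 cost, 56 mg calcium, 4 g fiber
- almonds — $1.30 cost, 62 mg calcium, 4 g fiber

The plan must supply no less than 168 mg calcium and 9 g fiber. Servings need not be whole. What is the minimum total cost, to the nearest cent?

$1.05

A basic optimal solution has at most two foods positive. Try each food alone and each pair with both targets met exactly.
orange only: max(168/56, 9/4) = 3 servings → $1.05.
almonds only: max(168/62, 9/4) = 2.71 servings → $3.52.
orange + almonds: intersection lies outside the first quadrant.
The minimum over all feasible corners is $1.05.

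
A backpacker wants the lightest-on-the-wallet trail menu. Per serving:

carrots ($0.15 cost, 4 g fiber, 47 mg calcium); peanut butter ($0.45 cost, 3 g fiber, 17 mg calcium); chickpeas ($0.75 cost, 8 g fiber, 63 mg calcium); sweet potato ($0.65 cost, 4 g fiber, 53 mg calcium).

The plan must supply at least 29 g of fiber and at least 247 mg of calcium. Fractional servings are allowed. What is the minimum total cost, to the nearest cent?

$1.09

This is a tiny linear program; its minimum lies at a vertex of the feasible set. List the vertices and price them.
carrots only: max(29/4, 247/47) = 7.25 servings → $1.09.
peanut butter only: max(29/3, 247/17) = 14.53 servings → $6.54.
chickpeas only: max(29/8, 247/63) = 3.921 servings → $2.94.
sweet potato only: max(29/4, 247/53) = 7.25 servings → $4.71.
carrots + peanut butter with both tight: 3.397 servings and 5.137 servings → $2.82.
carrots + chickpeas with both tight: 1.202 servings and 3.024 servings → $2.45.
carrots + sweet potato: intersection lies outside the first quadrant.
peanut butter + chickpeas with both targets exact would need a negative amount; discard.
peanut butter + sweet potato with both tight: 6.033 servings and 2.725 servings → $4.49.
chickpeas + sweet potato with both tight: 3.192 servings and 0.8663 servings → $2.96.
Cheapest feasible corner: $1.09.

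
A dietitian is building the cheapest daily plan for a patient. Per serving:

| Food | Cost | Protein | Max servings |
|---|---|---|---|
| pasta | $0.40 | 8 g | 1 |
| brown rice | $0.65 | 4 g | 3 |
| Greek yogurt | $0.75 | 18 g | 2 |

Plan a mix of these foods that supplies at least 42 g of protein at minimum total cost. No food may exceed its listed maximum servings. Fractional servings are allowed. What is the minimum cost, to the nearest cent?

$1.80

Cost per g of protein: Greek yogurt $0.0417, pasta $0.0500, brown rice $0.1625.
Take 2 servings of Greek yogurt: +36.0 g protein for $1.50 (total $1.50, still need 6.0 g).
Take 0.75 servings of pasta: +6.0 g protein for $0.30 (total $1.80, still need 0.0 g).
Filling from the cheapest source first is optimal under one linear minimum: $1.80.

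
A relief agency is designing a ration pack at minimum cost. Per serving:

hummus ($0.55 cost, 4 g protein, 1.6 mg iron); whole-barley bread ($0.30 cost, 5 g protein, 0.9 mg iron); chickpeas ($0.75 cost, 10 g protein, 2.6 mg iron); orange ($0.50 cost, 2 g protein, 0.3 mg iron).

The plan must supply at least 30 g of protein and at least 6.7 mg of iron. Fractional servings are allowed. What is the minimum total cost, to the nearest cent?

$2.04

Check every corner: each single food scaled to meet both minima, and each pair solved so both constraints bind.
hummus only: max(30/4, 6.7/1.6) = 7.5 servings → $4.12.
whole-barley bread only: max(30/5, 6.7/0.9) = 7.444 servings → $2.23.
chickpeas only: max(30/10, 6.7/2.6) = 3 servings → $2.25.
orange only: max(30/2, 6.7/0.3) = 22.33 servings → $11.17.
hummus + whole-barley bread with both tight: 1.477 servings and 4.818 servings → $2.26.
hummus + chickpeas with both targets exact would need a negative amount; discard.
hummus + orange with both tight: 2.2 servings and 10.6 servings → $6.51.
whole-barley bread + chickpeas with both tight: 2.75 servings and 1.625 servings → $2.04.
whole-barley bread + orange: the both-tight solution has a negative serving — not a feasible corner.
chickpeas + orange with both tight: 2 servings and 5 servings → $4.00.
So the least-cost plan costs $2.04.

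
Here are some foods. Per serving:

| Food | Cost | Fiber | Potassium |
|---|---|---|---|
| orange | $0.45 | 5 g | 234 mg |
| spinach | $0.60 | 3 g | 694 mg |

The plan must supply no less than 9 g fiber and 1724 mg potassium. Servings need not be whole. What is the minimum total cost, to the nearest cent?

Check every corner: each single food scaled to meet both minima, and each pair solved so both constraints bind.
orange only: max(9/5, 1724/234) = 7.368 servings → $3.32.
spinach only: max(9/3, 1724/694) = 3 servings → $1.80.
orange + spinach with both tight: 0.388 servings and 2.353 servings → $1.59.
So the least-cost plan costs $1.59.

$1.59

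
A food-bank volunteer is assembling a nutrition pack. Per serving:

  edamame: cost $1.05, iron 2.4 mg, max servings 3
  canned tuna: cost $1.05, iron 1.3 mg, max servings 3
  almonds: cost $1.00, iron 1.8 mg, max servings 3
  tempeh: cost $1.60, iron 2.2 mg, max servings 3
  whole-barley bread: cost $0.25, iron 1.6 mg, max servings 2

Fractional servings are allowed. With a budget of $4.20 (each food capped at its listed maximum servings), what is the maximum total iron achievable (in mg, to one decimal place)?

Iron per dollar: whole-barley bread 6.4, edamame 2.286, almonds 1.8, tempeh 1.375, canned tuna 1.238.
Take 2 servings of whole-barley bread: spends $0.50, +3.2 mg iron (running total 3.2 mg).
Take 3 servings of edamame: spends $3.15, +7.2 mg iron (running total 10.4 mg).
Take 0.55 servings of almonds: spends $0.55, +1.0 mg iron (running total 11.4 mg).
Greedy by best ratio exhausts the cost allowance optimally: 11.4 mg.

11.4 mg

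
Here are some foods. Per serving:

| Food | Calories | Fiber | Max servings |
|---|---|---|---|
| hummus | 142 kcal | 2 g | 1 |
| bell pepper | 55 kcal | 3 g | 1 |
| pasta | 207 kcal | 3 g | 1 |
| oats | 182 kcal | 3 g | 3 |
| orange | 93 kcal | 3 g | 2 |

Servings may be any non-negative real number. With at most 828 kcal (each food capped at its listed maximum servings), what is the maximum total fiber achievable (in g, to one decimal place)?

18.6 g

Fiber per kcal: bell pepper 0.05455, orange 0.03226, oats 0.01648, pasta 0.01449, hummus 0.01408.
Take 1 serving of bell pepper: uses 55 kcal, +3.0 g fiber (running total 3.0 g).
Take 2 servings of orange: uses 186 kcal, +6.0 g fiber (running total 9.0 g).
Take 3 servings of oats: uses 546 kcal, +9.0 g fiber (running total 18.0 g).
Take 0.1981 servings of pasta: uses 41 kcal, +0.6 g fiber (running total 18.6 g).
Filling greedily by fiber-per-kcal is optimal for one linear limit, giving 18.6 g.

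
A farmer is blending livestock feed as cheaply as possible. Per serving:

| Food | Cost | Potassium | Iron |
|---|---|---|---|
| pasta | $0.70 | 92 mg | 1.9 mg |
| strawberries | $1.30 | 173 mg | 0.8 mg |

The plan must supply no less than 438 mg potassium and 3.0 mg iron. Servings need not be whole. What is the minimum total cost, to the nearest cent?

$3.30

pasta only: max(438/92, 3.0/1.9) = 4.761 servings → $3.33.
strawberries only: max(438/173, 3.0/0.8) = 3.75 servings → $4.88.
pasta + strawberries with both tight: 0.6609 servings and 2.18 servings → $3.30.
The minimum over all feasible corners is $3.30.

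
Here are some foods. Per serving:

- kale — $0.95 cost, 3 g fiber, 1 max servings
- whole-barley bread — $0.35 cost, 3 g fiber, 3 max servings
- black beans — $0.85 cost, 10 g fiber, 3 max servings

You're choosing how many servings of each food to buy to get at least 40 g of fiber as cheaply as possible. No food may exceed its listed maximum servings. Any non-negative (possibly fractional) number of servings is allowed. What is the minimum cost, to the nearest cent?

$3.92

Cost per g of fiber: black beans $0.0850, whole-barley bread $0.1167, kale $0.3167.
Take 3 servings of black beans: +30.0 g fiber for $2.55 (total $2.55, still need 10.0 g).
Take 3 servings of whole-barley bread: +9.0 g fiber for $1.05 (total $3.60, still need 1.0 g).
Take 0.3333 servings of kale: +1.0 g fiber for $0.32 (total $3.92, still need 0.0 g).
Filling from the cheapest source first is optimal under one linear minimum: $3.92.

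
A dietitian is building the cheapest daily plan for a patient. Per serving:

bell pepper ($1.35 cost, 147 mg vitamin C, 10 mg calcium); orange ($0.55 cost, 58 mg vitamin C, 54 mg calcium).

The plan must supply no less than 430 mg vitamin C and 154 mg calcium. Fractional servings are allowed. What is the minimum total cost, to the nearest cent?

Check every corner: each single food scaled to meet both minima, and each pair solved so both constraints bind.
bell pepper only: max(430/147, 154/10) = 15.4 servings → $20.79.
orange only: max(430/58, 154/54) = 7.414 servings → $4.08.
bell pepper + orange with both tight: 1.942 servings and 2.492 servings → $3.99.
So the least-cost plan costs $3.99.

$3.99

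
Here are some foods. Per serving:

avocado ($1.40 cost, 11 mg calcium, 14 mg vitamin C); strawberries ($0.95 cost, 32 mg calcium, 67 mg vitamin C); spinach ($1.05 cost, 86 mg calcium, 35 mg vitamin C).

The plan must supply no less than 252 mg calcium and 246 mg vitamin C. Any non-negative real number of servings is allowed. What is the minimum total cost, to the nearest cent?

$4.56

Check every corner: each single food scaled to meet both minima, and each pair solved so both constraints bind.
avocado only: max(252/11, 246/14) = 22.91 servings → $32.07.
strawberries only: max(252/32, 246/67) = 7.875 servings → $7.48.
spinach only: max(252/86, 246/35) = 7.029 servings → $7.38.
avocado + strawberries with both targets exact would need a negative amount; discard.
avocado + spinach with both tight: 15.06 servings and 1.004 servings → $22.14.
strawberries + spinach with both tight: 2.657 servings and 1.941 servings → $4.56.
So the least-cost plan costs $4.56.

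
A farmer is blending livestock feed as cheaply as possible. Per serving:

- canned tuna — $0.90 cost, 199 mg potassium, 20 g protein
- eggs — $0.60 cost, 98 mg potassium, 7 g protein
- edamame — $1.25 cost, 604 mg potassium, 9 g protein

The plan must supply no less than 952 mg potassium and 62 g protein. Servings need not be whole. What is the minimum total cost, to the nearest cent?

This is a tiny linear program; its minimum lies at a vertex of the feasible set. List the vertices and price them.
canned tuna only: max(952/199, 62/20) = 4.784 servings → $4.31.
eggs only: max(952/98, 62/7) = 9.714 servings → $5.83.
edamame only: max(952/604, 62/9) = 6.889 servings → $8.61.
canned tuna + eggs with both targets exact would need a negative amount; discard.
canned tuna + edamame with both tight: 2.807 servings and 0.6514 servings → $3.34.
eggs + edamame with both tight: 8.631 servings and 0.1757 servings → $5.40.
The minimum over all feasible corners is $3.34.

$3.34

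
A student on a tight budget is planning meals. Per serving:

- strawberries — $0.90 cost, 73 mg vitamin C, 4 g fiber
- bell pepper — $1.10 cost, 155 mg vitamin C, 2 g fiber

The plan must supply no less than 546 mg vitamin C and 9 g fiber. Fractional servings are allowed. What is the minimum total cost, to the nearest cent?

Compare the cost at each extreme point of the feasible region.
strawberries only: max(546/73, 9/4) = 7.479 servings → $6.73.
bell pepper only: max(546/155, 9/2) = 4.5 servings → $4.95.
strawberries + bell pepper with both tight: 0.6392 servings and 3.222 servings → $4.12.
So the least-cost plan costs $4.12.

$4.12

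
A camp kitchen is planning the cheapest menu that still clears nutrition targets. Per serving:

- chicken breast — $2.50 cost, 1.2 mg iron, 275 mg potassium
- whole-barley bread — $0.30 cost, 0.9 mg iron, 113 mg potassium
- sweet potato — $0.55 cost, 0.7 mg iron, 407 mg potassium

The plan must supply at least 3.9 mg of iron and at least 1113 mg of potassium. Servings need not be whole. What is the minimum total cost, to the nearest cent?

$1.92

For a min-cost LP with two ≥-constraints, a basic feasible solution has at most two positive variables.
chicken breast only: max(3.9/1.2, 1113/275) = 4.047 servings → $10.12.
whole-barley bread only: max(3.9/0.9, 1113/113) = 9.85 servings → $2.95.
sweet potato only: max(3.9/0.7, 1113/407) = 5.571 servings → $3.06.
chicken breast + whole-barley bread: intersection lies outside the first quadrant.
chicken breast + sweet potato with both tight: 2.731 servings and 0.8892 servings → $7.32.
whole-barley bread + sweet potato with both tight: 2.814 servings and 1.953 servings → $1.92.
So the least-cost plan costs $1.92.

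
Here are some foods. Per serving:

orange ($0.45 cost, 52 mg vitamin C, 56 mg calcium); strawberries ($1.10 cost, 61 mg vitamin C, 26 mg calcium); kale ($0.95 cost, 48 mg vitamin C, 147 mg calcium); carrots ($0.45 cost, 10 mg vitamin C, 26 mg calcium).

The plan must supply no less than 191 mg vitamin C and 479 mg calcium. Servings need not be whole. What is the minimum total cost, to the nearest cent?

orange only: max(191/52, 479/56) = 8.554 servings → $3.85.
strawberries only: max(191/61, 479/26) = 18.42 servings → $20.27.
kale only: max(191/48, 479/147) = 3.979 servings → $3.78.
carrots only: max(191/10, 479/26) = 19.1 servings → $8.60.
orange + strawberries: intersection lies outside the first quadrant.
orange + kale with both tight: 1.026 servings and 2.868 servings → $3.19.
orange + carrots with both tight: 0.2222 servings and 17.94 servings → $8.18.
strawberries + kale with both tight: 0.6588 servings and 3.142 servings → $3.71.
strawberries + carrots with both tight: 0.1327 servings and 18.29 servings → $8.38.
kale + carrots with both targets exact would need a negative amount; discard.
So the least-cost plan costs $3.19.

$3.19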